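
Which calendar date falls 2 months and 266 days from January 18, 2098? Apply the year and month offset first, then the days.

December 9, 2098

Counting forward 2 months and 266 days from January 18, 2098: first the month/year part, then the days.
month 1 + 2 = 3 → March 2098.
Day 18 is valid in March, giving March 18, 2098.
Now add 266 days from March 18, 2098.
March has 31 days, so 31 − 18 = 13 days remain after March 18, 2098; 266 − 13 = 253 left.
April 2098 has 30 days: 253 − 30 = 223 left.
May 2098 has 31 days: 223 − 31 = 192 left.
June 2098 has 30 days: 192 − 30 = 162 left.
July 2098 has 31 days: 162 − 31 = 131 left.
August 2098 has 31 days: 131 − 31 = 100 left.
September 2098 has 30 days: 100 − 30 = 70 left.
October 2098 has 31 days: 70 − 31 = 39 left.
November 2098 has 30 days: 39 − 30 = 9 left.
9 days into December 2098 → December 9, 2098.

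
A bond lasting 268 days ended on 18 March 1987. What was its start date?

June 23, 1986

Counting back 268 days from March 18, 1987.
Going back 18 days from March 18, 1987 reaches the end of the previous month; 268 − 18 = 250 left.
February 1987 has 28 days (1987 is not a leap year): 250 − 28 = 222 left.
January 1987 has 31 days: 222 − 31 = 191 left.
December 1986 has 31 days: 191 − 31 = 160 left.
November 1986 has 30 days: 160 − 30 = 130 left.
October 1986 has 31 days: 130 − 31 = 99 left.
September 1986 has 30 days: 99 − 30 = 69 left.
August 1986 has 31 days: 69 − 31 = 38 left.
July 1986 has 31 days: 38 − 31 = 7 left.
June 1986 has 30 days; 30 − 7 = 23 → June 23, 1986.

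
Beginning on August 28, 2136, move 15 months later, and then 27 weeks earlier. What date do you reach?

May 23, 2137

Adding 15 months from August 28, 2136:
month 8 + 15 = 23, which is month 11 of year 2137 → November 2137.
Day 28 is valid in November, giving November 28, 2137.
Counting back 27 weeks (= 189 days) from November 28, 2137:
Going back 28 days from November 28, 2137 reaches the end of the previous month; 189 − 28 = 161 left.
October 2137 has 31 days: 161 − 31 = 130 left.
September 2137 has 30 days: 130 − 30 = 100 left.
August 2137 has 31 days: 100 − 31 = 69 left.
July 2137 has 31 days: 69 − 31 = 38 left.
June 2137 has 30 days: 38 − 30 = 8 left.
May 2137 has 31 days; 31 − 8 = 23 → May 23, 2137.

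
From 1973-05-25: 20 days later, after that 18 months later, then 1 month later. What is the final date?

January 14, 1975

Advancing 20 days from May 25, 1973:
May has 31 days, so 31 − 25 = 6 days remain after May 25, 1973; 20 − 6 = 14 left.
14 days into June 1973 → June 14, 1973.
Counting forward 18 months from June 14, 1973:
month 6 + 18 = 24, which is month 12 of year 1974 → December 1974.
Day 14 is valid in December, giving December 14, 1974.
Adding 1 month from December 14, 1974:
month 12 + 1 = 13, which is month 1 of year 1975 → January 1975.
Day 14 is valid in January, giving January 14, 1975.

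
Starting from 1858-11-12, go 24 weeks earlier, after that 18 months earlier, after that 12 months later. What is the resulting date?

November 28, 1857

Subtracting 24 weeks (= 168 days) from November 12, 1858:
Going back 12 days from November 12, 1858 reaches the end of the previous month; 168 − 12 = 156 left.
October 1858 has 31 days: 156 − 31 = 125 left.
September 1858 has 30 days: 125 − 30 = 95 left.
August 1858 has 31 days: 95 − 31 = 64 left.
July 1858 has 31 days: 64 − 31 = 33 left.
June 1858 has 30 days: 33 − 30 = 3 left.
May 1858 has 31 days; 31 − 3 = 28 → May 28, 1858.
Going back 18 months from May 28, 1858:
month 5 − 18 = -13, which is month 11 of year 1856 → November 1856.
Day 28 is valid in November, giving November 28, 1856.
Counting forward 12 months from November 28, 1856:
month 11 + 12 = 23, which is month 11 of year 1857 → November 1857.
Day 28 is valid in November, giving November 28, 1857.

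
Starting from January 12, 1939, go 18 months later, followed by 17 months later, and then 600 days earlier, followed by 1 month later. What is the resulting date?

Counting forward 18 months from January 12, 1939:
month 1 + 18 = 19, which is month 7 of year 1940 → July 1940.
Day 12 is valid in July, giving July 12, 1940.
Adding 17 months from July 12, 1940:
month 7 + 17 = 24, which is month 12 of year 1941 → December 1941.
Day 12 is valid in December, giving December 12, 1941.
Counting back 600 days from December 12, 1941:
Going back 12 days from December 12, 1941 reaches the end of the previous month; 600 − 12 = 588 left.
November 1941 has 30 days: 588 − 30 = 558 left.
October 1941 has 31 days: 558 − 31 = 527 left.
September 1941 has 30 days: 527 − 30 = 497 left.
August 1941 has 31 days: 497 − 31 = 466 left.
July 1941 has 31 days: 466 − 31 = 435 left.
June 1941 has 30 days: 435 − 30 = 405 left.
May 1941 has 31 days: 405 − 31 = 374 left.
April 1941 has 30 days: 374 − 30 = 344 left.
March 1941 has 31 days: 344 − 31 = 313 left.
February 1941 has 28 days (1941 is not a leap year): 313 − 28 = 285 left.
January 1941 has 31 days: 285 − 31 = 254 left.
December 1940 has 31 days: 254 − 31 = 223 left.
November 1940 has 30 days: 223 − 30 = 193 left.
October 1940 has 31 days: 193 − 31 = 162 left.
September 1940 has 30 days: 162 − 30 = 132 left.
August 1940 has 31 days: 132 − 31 = 101 left.
July 1940 has 31 days: 101 − 31 = 70 left.
June 1940 has 30 days: 70 − 30 = 40 left.
May 1940 has 31 days: 40 − 31 = 9 left.
April 1940 has 30 days; 30 − 9 = 21 → April 21, 1940.
Adding 1 month from April 21, 1940:
month 4 + 1 = 5 → May 1940.
Day 21 is valid in May, giving May 21, 1940.

May 21, 1940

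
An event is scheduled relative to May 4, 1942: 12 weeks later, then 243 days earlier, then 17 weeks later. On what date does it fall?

March 25, 1942

Adding 12 weeks (= 84 days) from May 4, 1942:
May has 31 days, so 31 − 4 = 27 days remain after May 4, 1942; 84 − 27 = 57 left.
June 1942 has 30 days: 57 − 30 = 27 left.
27 days into July 1942 → July 27, 1942.
Going back 243 days from July 27, 1942:
Going back 27 days from July 27, 1942 reaches the end of the previous month; 243 − 27 = 216 left.
June 1942 has 30 days: 216 − 30 = 186 left.
May 1942 has 31 days: 186 − 31 = 155 left.
April 1942 has 30 days: 155 − 30 = 125 left.
March 1942 has 31 days: 125 − 31 = 94 left.
February 1942 has 28 days (1942 is not a leap year): 94 − 28 = 66 left.
January 1942 has 31 days: 66 − 31 = 35 left.
December 1941 has 31 days: 35 − 31 = 4 left.
November 1941 has 30 days; 30 − 4 = 26 → November 26, 1941.
Advancing 17 weeks (= 119 days) from November 26, 1941:
November has 30 days, so 30 − 26 = 4 days remain after November 26, 1941; 119 − 4 = 115 left.
December 1941 has 31 days: 115 − 31 = 84 left.
January 1942 has 31 days: 84 − 31 = 53 left.
February 1942 has 28 days (1942 is not a leap year): 53 − 28 = 25 left.
25 days into March 1942 → March 25, 1942.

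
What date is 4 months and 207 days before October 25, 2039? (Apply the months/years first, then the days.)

November 30, 2038

Subtracting 4 months and 207 days from October 25, 2039: first the month/year part, then the days.
month 10 − 4 = 6 → June 2039.
Day 25 is valid in June, giving June 25, 2039.
Now subtract 207 days from June 25, 2039.
Going back 25 days from June 25, 2039 reaches the end of the previous month; 207 − 25 = 182 left.
May 2039 has 31 days: 182 − 31 = 151 left.
April 2039 has 30 days: 151 − 30 = 121 left.
March 2039 has 31 days: 121 − 31 = 90 left.
February 2039 has 28 days (2039 is not a leap year): 90 − 28 = 62 left.
January 2039 has 31 days: 62 − 31 = 31 left.
December 2038 has 31 days: 31 − 31 = 0 left.
November 2038 has 30 days; 30 − 0 = 30 → November 30, 2038.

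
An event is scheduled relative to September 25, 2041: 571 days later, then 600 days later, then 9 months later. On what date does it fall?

September 9, 2045

Adding 571 days from September 25, 2041:
September has 30 days, so 30 − 25 = 5 days remain after September 25, 2041; 571 − 5 = 566 left.
October 2041 has 31 days: 566 − 31 = 535 left.
November 2041 has 30 days: 535 − 30 = 505 left.
December 2041 has 31 days: 505 − 31 = 474 left.
January 2042 has 31 days: 474 − 31 = 443 left.
February 2042 has 28 days (2042 is not a leap year): 443 − 28 = 415 left.
March 2042 has 31 days: 415 − 31 = 384 left.
April 2042 has 30 days: 384 − 30 = 354 left.
May 2042 has 31 days: 354 − 31 = 323 left.
June 2042 has 30 days: 323 − 30 = 293 left.
July 2042 has 31 days: 293 − 31 = 262 left.
August 2042 has 31 days: 262 − 31 = 231 left.
September 2042 has 30 days: 231 − 30 = 201 left.
October 2042 has 31 days: 201 − 31 = 170 left.
November 2042 has 30 days: 170 − 30 = 140 left.
December 2042 has 31 days: 140 − 31 = 109 left.
January 2043 has 31 days: 109 − 31 = 78 left.
February 2043 has 28 days (2043 is not a leap year): 78 − 28 = 50 left.
March 2043 has 31 days: 50 − 31 = 19 left.
19 days into April 2043 → April 19, 2043.
Adding 600 days from April 19, 2043:
April has 30 days, so 30 − 19 = 11 days remain after April 19, 2043; 600 − 11 = 589 left.
May 2043 has 31 days: 589 − 31 = 558 left.
June 2043 has 30 days: 558 − 30 = 528 left.
July 2043 has 31 days: 528 − 31 = 497 left.
August 2043 has 31 days: 497 − 31 = 466 left.
September 2043 has 30 days: 466 − 30 = 436 left.
October 2043 has 31 days: 436 − 31 = 405 left.
November 2043 has 30 days: 405 − 30 = 375 left.
December 2043 has 31 days: 375 − 31 = 344 left.
January 2044 has 31 days: 344 − 31 = 313 left.
February 2044 has 29 days (2044 is a leap year): 313 − 29 = 284 left.
March 2044 has 31 days: 284 − 31 = 253 left.
April 2044 has 30 days: 253 − 30 = 223 left.
May 2044 has 31 days: 223 − 31 = 192 left.
June 2044 has 30 days: 192 − 30 = 162 left.
July 2044 has 31 days: 162 − 31 = 131 left.
August 2044 has 31 days: 131 − 31 = 100 left.
September 2044 has 30 days: 100 − 30 = 70 left.
October 2044 has 31 days: 70 − 31 = 39 left.
November 2044 has 30 days: 39 − 30 = 9 left.
9 days into December 2044 → December 9, 2044.
Adding 9 months from December 9, 2044:
month 12 + 9 = 21, which is month 9 of year 2045 → September 2045.
Day 9 is valid in September, giving September 9, 2045.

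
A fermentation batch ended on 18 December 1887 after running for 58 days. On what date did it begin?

Going back 58 days from December 18, 1887.
Going back 18 days from December 18, 1887 reaches the end of the previous month; 58 − 18 = 40 left.
November 1887 has 30 days: 40 − 30 = 10 left.
October 1887 has 31 days; 31 − 10 = 21 → October 21, 1887.

October 21, 1887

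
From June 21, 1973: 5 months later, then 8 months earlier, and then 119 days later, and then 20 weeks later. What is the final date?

Advancing 5 months from June 21, 1973:
month 6 + 5 = 11 → November 1973.
Day 21 is valid in November, giving November 21, 1973.
Counting back 8 months from November 21, 1973:
month 11 − 8 = 3 → March 1973.
Day 21 is valid in March, giving March 21, 1973.
Adding 119 days from March 21, 1973:
March has 31 days, so 31 − 21 = 10 days remain after March 21, 1973; 119 − 10 = 109 left.
April 1973 has 30 days: 109 − 30 = 79 left.
May 1973 has 31 days: 79 − 31 = 48 left.
June 1973 has 30 days: 48 − 30 = 18 left.
18 days into July 1973 → July 18, 1973.
Advancing 20 weeks (= 140 days) from July 18, 1973:
July has 31 days, so 31 − 18 = 13 days remain after July 18, 1973; 140 − 13 = 127 left.
August 1973 has 31 days: 127 − 31 = 96 left.
September 1973 has 30 days: 96 − 30 = 66 left.
October 1973 has 31 days: 66 − 31 = 35 left.
November 1973 has 30 days: 35 − 30 = 5 left.
5 days into December 1973 → December 5, 1973.

December 5, 1973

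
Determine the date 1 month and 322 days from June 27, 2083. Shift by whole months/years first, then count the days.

June 13, 2084

Counting forward 1 month and 322 days from June 27, 2083: first the month/year part, then the days.
month 6 + 1 = 7 → July 2083.
Day 27 is valid in July, giving July 27, 2083.
Now add 322 days from July 27, 2083.
July has 31 days, so 31 − 27 = 4 days remain after July 27, 2083; 322 − 4 = 318 left.
August 2083 has 31 days: 318 − 31 = 287 left.
September 2083 has 30 days: 287 − 30 = 257 left.
October 2083 has 31 days: 257 − 31 = 226 left.
November 2083 has 30 days: 226 − 30 = 196 left.
December 2083 has 31 days: 196 − 31 = 165 left.
January 2084 has 31 days: 165 − 31 = 134 left.
February 2084 has 29 days (2084 is a leap year): 134 − 29 = 105 left.
March 2084 has 31 days: 105 − 31 = 74 left.
April 2084 has 30 days: 74 − 30 = 44 left.
May 2084 has 31 days: 44 − 31 = 13 left.
13 days into June 2084 → June 13, 2084.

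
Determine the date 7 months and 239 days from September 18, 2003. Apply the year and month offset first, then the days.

Counting forward 7 months and 239 days from September 18, 2003: first the month/year part, then the days.
month 9 + 7 = 16, which is month 4 of year 2004 → April 2004.
Day 18 is valid in April, giving April 18, 2004.
Now add 239 days from April 18, 2004.
April has 30 days, so 30 − 18 = 12 days remain after April 18, 2004; 239 − 12 = 227 left.
May 2004 has 31 days: 227 − 31 = 196 left.
June 2004 has 30 days: 196 − 30 = 166 left.
July 2004 has 31 days: 166 − 31 = 135 left.
August 2004 has 31 days: 135 − 31 = 104 left.
September 2004 has 30 days: 104 − 30 = 74 left.
October 2004 has 31 days: 74 − 31 = 43 left.
November 2004 has 30 days: 43 − 30 = 13 left.
13 days into December 2004 → December 13, 2004.

December 13, 2004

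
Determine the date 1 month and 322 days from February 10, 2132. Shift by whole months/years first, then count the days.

January 26, 2133

Counting forward 1 month and 322 days from February 10, 2132: first the month/year part, then the days.
month 2 + 1 = 3 → March 2132.
Day 10 is valid in March, giving March 10, 2132.
Now add 322 days from March 10, 2132.
March has 31 days, so 31 − 10 = 21 days remain after March 10, 2132; 322 − 21 = 301 left.
April 2132 has 30 days: 301 − 30 = 271 left.
May 2132 has 31 days: 271 − 31 = 240 left.
June 2132 has 30 days: 240 − 30 = 210 left.
July 2132 has 31 days: 210 − 31 = 179 left.
August 2132 has 31 days: 179 − 31 = 148 left.
September 2132 has 30 days: 148 − 30 = 118 left.
October 2132 has 31 days: 118 − 31 = 87 left.
November 2132 has 30 days: 87 − 30 = 57 left.
December 2132 has 31 days: 57 − 31 = 26 left.
26 days into January 2133 → January 26, 2133.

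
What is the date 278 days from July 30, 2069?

May 4, 2070

Counting forward 278 days from July 30, 2069.
July has 31 days, so 31 − 30 = 1 day remains after July 30, 2069; 278 − 1 = 277 left.
August 2069 has 31 days: 277 − 31 = 246 left.
September 2069 has 30 days: 246 − 30 = 216 left.
October 2069 has 31 days: 216 − 31 = 185 left.
November 2069 has 30 days: 185 − 30 = 155 left.
December 2069 has 31 days: 155 − 31 = 124 left.
January 2070 has 31 days: 124 − 31 = 93 left.
February 2070 has 28 days (2070 is not a leap year): 93 − 28 = 65 left.
March 2070 has 31 days: 65 − 31 = 34 left.
April 2070 has 30 days: 34 − 30 = 4 left.
4 days into May 2070 → May 4, 2070.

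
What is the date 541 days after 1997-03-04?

August 27, 1998

Advancing 541 days from March 4, 1997.
March has 31 days, so 31 − 4 = 27 days remain after March 4, 1997; 541 − 27 = 514 left.
April 1997 has 30 days: 514 − 30 = 484 left.
May 1997 has 31 days: 484 − 31 = 453 left.
June 1997 has 30 days: 453 − 30 = 423 left.
July 1997 has 31 days: 423 − 31 = 392 left.
August 1997 has 31 days: 392 − 31 = 361 left.
September 1997 has 30 days: 361 − 30 = 331 left.
October 1997 has 31 days: 331 − 31 = 300 left.
November 1997 has 30 days: 300 − 30 = 270 left.
December 1997 has 31 days: 270 − 31 = 239 left.
January 1998 has 31 days: 239 − 31 = 208 left.
February 1998 has 28 days (1998 is not a leap year): 208 − 28 = 180 left.
March 1998 has 31 days: 180 − 31 = 149 left.
April 1998 has 30 days: 149 − 30 = 119 left.
May 1998 has 31 days: 119 − 31 = 88 left.
June 1998 has 30 days: 88 − 30 = 58 left.
July 1998 has 31 days: 58 − 31 = 27 left.
27 days into August 1998 → August 27, 1998.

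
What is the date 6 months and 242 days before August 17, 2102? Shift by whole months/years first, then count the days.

Counting back 6 months and 242 days from August 17, 2102: first the month/year part, then the days.
month 8 − 6 = 2 → February 2102.
Day 17 is valid in February, giving February 17, 2102.
Now subtract 242 days from February 17, 2102.
Going back 17 days from February 17, 2102 reaches the end of the previous month; 242 − 17 = 225 left.
January 2102 has 31 days: 225 − 31 = 194 left.
December 2101 has 31 days: 194 − 31 = 163 left.
November 2101 has 30 days: 163 − 30 = 133 left.
October 2101 has 31 days: 133 − 31 = 102 left.
September 2101 has 30 days: 102 − 30 = 72 left.
August 2101 has 31 days: 72 − 31 = 41 left.
July 2101 has 31 days: 41 − 31 = 10 left.
June 2101 has 30 days; 30 − 10 = 20 → June 20, 2101.

June 20, 2101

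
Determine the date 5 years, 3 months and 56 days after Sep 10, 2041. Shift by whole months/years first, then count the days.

February 4, 2047

Adding 5 years, 3 months and 56 days from September 10, 2041: first the month/year part, then the days.
+5 years → 2046; month 9 + 3 = 12 → December 2046.
Day 10 is valid in December, giving December 10, 2046.
Now add 56 days from December 10, 2046.
December has 31 days, so 31 − 10 = 21 days remain after December 10, 2046; 56 − 21 = 35 left.
January 2047 has 31 days: 35 − 31 = 4 left.
4 days into February 2047 → February 4, 2047.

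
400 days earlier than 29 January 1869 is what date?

Going back 400 days from January 29, 1869.
Going back 29 days from January 29, 1869 reaches the end of the previous month; 400 − 29 = 371 left.
December 1868 has 31 days: 371 − 31 = 340 left.
November 1868 has 30 days: 340 − 30 = 310 left.
October 1868 has 31 days: 310 − 31 = 279 left.
September 1868 has 30 days: 279 − 30 = 249 left.
August 1868 has 31 days: 249 − 31 = 218 left.
July 1868 has 31 days: 218 − 31 = 187 left.
June 1868 has 30 days: 187 − 30 = 157 left.
May 1868 has 31 days: 157 − 31 = 126 left.
April 1868 has 30 days: 126 − 30 = 96 left.
March 1868 has 31 days: 96 − 31 = 65 left.
February 1868 has 29 days (1868 is a leap year): 65 − 29 = 36 left.
January 1868 has 31 days: 36 − 31 = 5 left.
December 1867 has 31 days; 31 − 5 = 26 → December 26, 1867.

December 26, 1867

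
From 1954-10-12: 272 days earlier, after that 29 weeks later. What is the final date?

August 4, 1954

Subtracting 272 days from October 12, 1954:
Going back 12 days from October 12, 1954 reaches the end of the previous month; 272 − 12 = 260 left.
September 1954 has 30 days: 260 − 30 = 230 left.
August 1954 has 31 days: 230 − 31 = 199 left.
July 1954 has 31 days: 199 − 31 = 168 left.
June 1954 has 30 days: 168 − 30 = 138 left.
May 1954 has 31 days: 138 − 31 = 107 left.
April 1954 has 30 days: 107 − 30 = 77 left.
March 1954 has 31 days: 77 − 31 = 46 left.
February 1954 has 28 days (1954 is not a leap year): 46 − 28 = 18 left.
January 1954 has 31 days; 31 − 18 = 13 → January 13, 1954.
Advancing 29 weeks (= 203 days) from January 13, 1954:
January has 31 days, so 31 − 13 = 18 days remain after January 13, 1954; 203 − 18 = 185 left.
February 1954 has 28 days (1954 is not a leap year): 185 − 28 = 157 left.
March 1954 has 31 days: 157 − 31 = 126 left.
April 1954 has 30 days: 126 − 30 = 96 left.
May 1954 has 31 days: 96 − 31 = 65 left.
June 1954 has 30 days: 65 − 30 = 35 left.
July 1954 has 31 days: 35 − 31 = 4 left.
4 days into August 1954 → August 4, 1954.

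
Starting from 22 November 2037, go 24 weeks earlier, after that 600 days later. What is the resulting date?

Subtracting 24 weeks (= 168 days) from November 22, 2037:
Going back 22 days from November 22, 2037 reaches the end of the previous month; 168 − 22 = 146 left.
October 2037 has 31 days: 146 − 31 = 115 left.
September 2037 has 30 days: 115 − 30 = 85 left.
August 2037 has 31 days: 85 − 31 = 54 left.
July 2037 has 31 days: 54 − 31 = 23 left.
June 2037 has 30 days; 30 − 23 = 7 → June 7, 2037.
Counting forward 600 days from June 7, 2037:
June has 30 days, so 30 − 7 = 23 days remain after June 7, 2037; 600 − 23 = 577 left.
July 2037 has 31 days: 577 − 31 = 546 left.
August 2037 has 31 days: 546 − 31 = 515 left.
September 2037 has 30 days: 515 − 30 = 485 left.
October 2037 has 31 days: 485 − 31 = 454 left.
November 2037 has 30 days: 454 − 30 = 424 left.
December 2037 has 31 days: 424 − 31 = 393 left.
January 2038 has 31 days: 393 − 31 = 362 left.
February 2038 has 28 days (2038 is not a leap year): 362 − 28 = 334 left.
March 2038 has 31 days: 334 − 31 = 303 left.
April 2038 has 30 days: 303 − 30 = 273 left.
May 2038 has 31 days: 273 − 31 = 242 left.
June 2038 has 30 days: 242 − 30 = 212 left.
July 2038 has 31 days: 212 − 31 = 181 left.
August 2038 has 31 days: 181 − 31 = 150 left.
September 2038 has 30 days: 150 − 30 = 120 left.
October 2038 has 31 days: 120 − 31 = 89 left.
November 2038 has 30 days: 89 − 30 = 59 left.
December 2038 has 31 days: 59 − 31 = 28 left.
28 days into January 2039 → January 28, 2039.

January 28, 2039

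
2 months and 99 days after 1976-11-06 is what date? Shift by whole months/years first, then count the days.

Advancing 2 months and 99 days from November 6, 1976: first the month/year part, then the days.
month 11 + 2 = 13, which is month 1 of year 1977 → January 1977.
Day 6 is valid in January, giving January 6, 1977.
Now add 99 days from January 6, 1977.
January has 31 days, so 31 − 6 = 25 days remain after January 6, 1977; 99 − 25 = 74 left.
February 1977 has 28 days (1977 is not a leap year): 74 − 28 = 46 left.
March 1977 has 31 days: 46 − 31 = 15 left.
15 days into April 1977 → April 15, 1977.

April 15, 1977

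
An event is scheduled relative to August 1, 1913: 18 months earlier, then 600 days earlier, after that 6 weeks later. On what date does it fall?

Subtracting 18 months from August 1, 1913:
month 8 − 18 = -10, which is month 2 of year 1912 → February 1912.
Day 1 is valid in February, giving February 1, 1912.
Going back 600 days from February 1, 1912:
Going back 1 day from February 1, 1912 reaches the end of the previous month; 600 − 1 = 599 left.
January 1912 has 31 days: 599 − 31 = 568 left.
December 1911 has 31 days: 568 − 31 = 537 left.
November 1911 has 30 days: 537 − 30 = 507 left.
October 1911 has 31 days: 507 − 31 = 476 left.
September 1911 has 30 days: 476 − 30 = 446 left.
August 1911 has 31 days: 446 − 31 = 415 left.
July 1911 has 31 days: 415 − 31 = 384 left.
June 1911 has 30 days: 384 − 30 = 354 left.
May 1911 has 31 days: 354 − 31 = 323 left.
April 1911 has 30 days: 323 − 30 = 293 left.
March 1911 has 31 days: 293 − 31 = 262 left.
February 1911 has 28 days (1911 is not a leap year): 262 − 28 = 234 left.
January 1911 has 31 days: 234 − 31 = 203 left.
December 1910 has 31 days: 203 − 31 = 172 left.
November 1910 has 30 days: 172 − 30 = 142 left.
October 1910 has 31 days: 142 − 31 = 111 left.
September 1910 has 30 days: 111 − 30 = 81 left.
August 1910 has 31 days: 81 − 31 = 50 left.
July 1910 has 31 days: 50 − 31 = 19 left.
June 1910 has 30 days; 30 − 19 = 11 → June 11, 1910.
Advancing 6 weeks (= 42 days) from June 11, 1910:
June has 30 days, so 30 − 11 = 19 days remain after June 11, 1910; 42 − 19 = 23 left.
23 days into July 1910 → July 23, 1910.

July 23, 1910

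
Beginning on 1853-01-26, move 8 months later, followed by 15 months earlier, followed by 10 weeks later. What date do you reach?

September 4, 1852

Adding 8 months from January 26, 1853:
month 1 + 8 = 9 → September 1853.
Day 26 is valid in September, giving September 26, 1853.
Subtracting 15 months from September 26, 1853:
month 9 − 15 = -6, which is month 6 of year 1852 → June 1852.
Day 26 is valid in June, giving June 26, 1852.
Advancing 10 weeks (= 70 days) from June 26, 1852:
June has 30 days, so 30 − 26 = 4 days remain after June 26, 1852; 70 − 4 = 66 left.
July 1852 has 31 days: 66 − 31 = 35 left.
August 1852 has 31 days: 35 − 31 = 4 left.
4 days into September 1852 → September 4, 1852.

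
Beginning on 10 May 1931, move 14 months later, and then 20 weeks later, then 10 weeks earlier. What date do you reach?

Adding 14 months from May 10, 1931:
month 5 + 14 = 19, which is month 7 of year 1932 → July 1932.
Day 10 is valid in July, giving July 10, 1932.
Counting forward 20 weeks (= 140 days) from July 10, 1932:
July has 31 days, so 31 − 10 = 21 days remain after July 10, 1932; 140 − 21 = 119 left.
August 1932 has 31 days: 119 − 31 = 88 left.
September 1932 has 30 days: 88 − 30 = 58 left.
October 1932 has 31 days: 58 − 31 = 27 left.
27 days into November 1932 → November 27, 1932.
Counting back 10 weeks (= 70 days) from November 27, 1932:
Going back 27 days from November 27, 1932 reaches the end of the previous month; 70 − 27 = 43 left.
October 1932 has 31 days: 43 − 31 = 12 left.
September 1932 has 30 days; 30 − 12 = 18 → September 18, 1932.

September 18, 1932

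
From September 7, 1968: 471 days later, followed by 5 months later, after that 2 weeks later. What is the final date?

Advancing 471 days from September 7, 1968:
September has 30 days, so 30 − 7 = 23 days remain after September 7, 1968; 471 − 23 = 448 left.
October 1968 has 31 days: 448 − 31 = 417 left.
November 1968 has 30 days: 417 − 30 = 387 left.
December 1968 has 31 days: 387 − 31 = 356 left.
January 1969 has 31 days: 356 − 31 = 325 left.
February 1969 has 28 days (1969 is not a leap year): 325 − 28 = 297 left.
March 1969 has 31 days: 297 − 31 = 266 left.
April 1969 has 30 days: 266 − 30 = 236 left.
May 1969 has 31 days: 236 − 31 = 205 left.
June 1969 has 30 days: 205 − 30 = 175 left.
July 1969 has 31 days: 175 − 31 = 144 left.
August 1969 has 31 days: 144 − 31 = 113 left.
September 1969 has 30 days: 113 − 30 = 83 left.
October 1969 has 31 days: 83 − 31 = 52 left.
November 1969 has 30 days: 52 − 30 = 22 left.
22 days into December 1969 → December 22, 1969.
Advancing 5 months from December 22, 1969:
month 12 + 5 = 17, which is month 5 of year 1970 → May 1970.
Day 22 is valid in May, giving May 22, 1970.
Advancing 2 weeks (= 14 days) from May 22, 1970:
May has 31 days, so 31 − 22 = 9 days remain after May 22, 1970; 14 − 9 = 5 left.
5 days into June 1970 → June 5, 1970.

June 5, 1970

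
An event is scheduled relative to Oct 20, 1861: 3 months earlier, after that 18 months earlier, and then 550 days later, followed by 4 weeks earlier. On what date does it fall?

June 25, 1861

Counting back 3 months from October 20, 1861:
month 10 − 3 = 7 → July 1861.
Day 20 is valid in July, giving July 20, 1861.
Subtracting 18 months from July 20, 1861:
month 7 − 18 = -11, which is month 1 of year 1860 → January 1860.
Day 20 is valid in January, giving January 20, 1860.
Counting forward 550 days from January 20, 1860:
January has 31 days, so 31 − 20 = 11 days remain after January 20, 1860; 550 − 11 = 539 left.
February 1860 has 29 days (1860 is a leap year): 539 − 29 = 510 left.
March 1860 has 31 days: 510 − 31 = 479 left.
April 1860 has 30 days: 479 − 30 = 449 left.
May 1860 has 31 days: 449 − 31 = 418 left.
June 1860 has 30 days: 418 − 30 = 388 left.
July 1860 has 31 days: 388 − 31 = 357 left.
August 1860 has 31 days: 357 − 31 = 326 left.
September 1860 has 30 days: 326 − 30 = 296 left.
October 1860 has 31 days: 296 − 31 = 265 left.
November 1860 has 30 days: 265 − 30 = 235 left.
December 1860 has 31 days: 235 − 31 = 204 left.
January 1861 has 31 days: 204 − 31 = 173 left.
February 1861 has 28 days (1861 is not a leap year): 173 − 28 = 145 left.
March 1861 has 31 days: 145 − 31 = 114 left.
April 1861 has 30 days: 114 − 30 = 84 left.
May 1861 has 31 days: 84 − 31 = 53 left.
June 1861 has 30 days: 53 − 30 = 23 left.
23 days into July 1861 → July 23, 1861.
Counting back 4 weeks (= 28 days) from July 23, 1861:
Going back 23 days from July 23, 1861 reaches the end of the previous month; 28 − 23 = 5 left.
June 1861 has 30 days; 30 − 5 = 25 → June 25, 1861.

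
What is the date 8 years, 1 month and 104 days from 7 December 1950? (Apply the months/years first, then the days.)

Counting forward 8 years, 1 month and 104 days from December 7, 1950: first the month/year part, then the days.
+8 years → 1958; month 12 + 1 = 13, which is month 1 of year 1959 → January 1959.
Day 7 is valid in January, giving January 7, 1959.
Now add 104 days from January 7, 1959.
January has 31 days, so 31 − 7 = 24 days remain after January 7, 1959; 104 − 24 = 80 left.
February 1959 has 28 days (1959 is not a leap year): 80 − 28 = 52 left.
March 1959 has 31 days: 52 − 31 = 21 left.
21 days into April 1959 → April 21, 1959.

April 21, 1959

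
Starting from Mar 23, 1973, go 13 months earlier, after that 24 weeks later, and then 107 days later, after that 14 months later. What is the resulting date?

January 24, 1974

Going back 13 months from March 23, 1973:
month 3 − 13 = -10, which is month 2 of year 1972 → February 1972.
Day 23 is valid in February, giving February 23, 1972.
Counting forward 24 weeks (= 168 days) from February 23, 1972:
February has 29 days, so 29 − 23 = 6 days remain after February 23, 1972; 168 − 6 = 162 left.
March 1972 has 31 days: 162 − 31 = 131 left.
April 1972 has 30 days: 131 − 30 = 101 left.
May 1972 has 31 days: 101 − 31 = 70 left.
June 1972 has 30 days: 70 − 30 = 40 left.
July 1972 has 31 days: 40 − 31 = 9 left.
9 days into August 1972 → August 9, 1972.
Counting forward 107 days from August 9, 1972:
August has 31 days, so 31 − 9 = 22 days remain after August 9, 1972; 107 − 22 = 85 left.
September 1972 has 30 days: 85 − 30 = 55 left.
October 1972 has 31 days: 55 − 31 = 24 left.
24 days into November 1972 → November 24, 1972.
Adding 14 months from November 24, 1972:
month 11 + 14 = 25, which is month 1 of year 1974 → January 1974.
Day 24 is valid in January, giving January 24, 1974.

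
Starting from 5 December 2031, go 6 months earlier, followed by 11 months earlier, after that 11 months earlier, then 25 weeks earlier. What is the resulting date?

February 11, 2029

Counting back 6 months from December 5, 2031:
month 12 − 6 = 6 → June 2031.
Day 5 is valid in June, giving June 5, 2031.
Going back 11 months from June 5, 2031:
month 6 − 11 = -5, which is month 7 of year 2030 → July 2030.
Day 5 is valid in July, giving July 5, 2030.
Subtracting 11 months from July 5, 2030:
month 7 − 11 = -4, which is month 8 of year 2029 → August 2029.
Day 5 is valid in August, giving August 5, 2029.
Counting back 25 weeks (= 175 days) from August 5, 2029:
Going back 5 days from August 5, 2029 reaches the end of the previous month; 175 − 5 = 170 left.
July 2029 has 31 days: 170 − 31 = 139 left.
June 2029 has 30 days: 139 − 30 = 109 left.
May 2029 has 31 days: 109 − 31 = 78 left.
April 2029 has 30 days: 78 − 30 = 48 left.
March 2029 has 31 days: 48 − 31 = 17 left.
February 2029 has 28 days; 28 − 17 = 11 → February 11, 2029.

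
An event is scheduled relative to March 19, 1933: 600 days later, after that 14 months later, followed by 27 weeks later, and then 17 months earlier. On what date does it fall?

Adding 600 days from March 19, 1933:
March has 31 days, so 31 − 19 = 12 days remain after March 19, 1933; 600 − 12 = 588 left.
April 1933 has 30 days: 588 − 30 = 558 left.
May 1933 has 31 days: 558 − 31 = 527 left.
June 1933 has 30 days: 527 − 30 = 497 left.
July 1933 has 31 days: 497 − 31 = 466 left.
August 1933 has 31 days: 466 − 31 = 435 left.
September 1933 has 30 days: 435 − 30 = 405 left.
October 1933 has 31 days: 405 − 31 = 374 left.
November 1933 has 30 days: 374 − 30 = 344 left.
December 1933 has 31 days: 344 − 31 = 313 left.
January 1934 has 31 days: 313 − 31 = 282 left.
February 1934 has 28 days (1934 is not a leap year): 282 − 28 = 254 left.
March 1934 has 31 days: 254 − 31 = 223 left.
April 1934 has 30 days: 223 − 30 = 193 left.
May 1934 has 31 days: 193 − 31 = 162 left.
June 1934 has 30 days: 162 − 30 = 132 left.
July 1934 has 31 days: 132 − 31 = 101 left.
August 1934 has 31 days: 101 − 31 = 70 left.
September 1934 has 30 days: 70 − 30 = 40 left.
October 1934 has 31 days: 40 − 31 = 9 left.
9 days into November 1934 → November 9, 1934.
Adding 14 months from November 9, 1934:
month 11 + 14 = 25, which is month 1 of year 1936 → January 1936.
Day 9 is valid in January, giving January 9, 1936.
Counting forward 27 weeks (= 189 days) from January 9, 1936:
January has 31 days, so 31 − 9 = 22 days remain after January 9, 1936; 189 − 22 = 167 left.
February 1936 has 29 days (1936 is a leap year): 167 − 29 = 138 left.
March 1936 has 31 days: 138 − 31 = 107 left.
April 1936 has 30 days: 107 − 30 = 77 left.
May 1936 has 31 days: 77 − 31 = 46 left.
June 1936 has 30 days: 46 − 30 = 16 left.
16 days into July 1936 → July 16, 1936.
Subtracting 17 months from July 16, 1936:
month 7 − 17 = -10, which is month 2 of year 1935 → February 1935.
Day 16 is valid in February, giving February 16, 1935.

February 16, 1935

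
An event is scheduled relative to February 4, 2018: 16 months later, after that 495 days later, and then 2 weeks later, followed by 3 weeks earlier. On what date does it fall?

October 4, 2020

Advancing 16 months from February 4, 2018:
month 2 + 16 = 18, which is month 6 of year 2019 → June 2019.
Day 4 is valid in June, giving June 4, 2019.
Adding 495 days from June 4, 2019:
June has 30 days, so 30 − 4 = 26 days remain after June 4, 2019; 495 − 26 = 469 left.
July 2019 has 31 days: 469 − 31 = 438 left.
August 2019 has 31 days: 438 − 31 = 407 left.
September 2019 has 30 days: 407 − 30 = 377 left.
October 2019 has 31 days: 377 − 31 = 346 left.
November 2019 has 30 days: 346 − 30 = 316 left.
December 2019 has 31 days: 316 − 31 = 285 left.
January 2020 has 31 days: 285 − 31 = 254 left.
February 2020 has 29 days (2020 is a leap year): 254 − 29 = 225 left.
March 2020 has 31 days: 225 − 31 = 194 left.
April 2020 has 30 days: 194 − 30 = 164 left.
May 2020 has 31 days: 164 − 31 = 133 left.
June 2020 has 30 days: 133 − 30 = 103 left.
July 2020 has 31 days: 103 − 31 = 72 left.
August 2020 has 31 days: 72 − 31 = 41 left.
September 2020 has 30 days: 41 − 30 = 11 left.
11 days into October 2020 → October 11, 2020.
Advancing 2 weeks (= 14 days) from October 11, 2020:
October has 31 days; 11 + 14 = 25, still in October.
Counting back 3 weeks (= 21 days) from October 25, 2020:
25 − 21 = 4, still in October 2020.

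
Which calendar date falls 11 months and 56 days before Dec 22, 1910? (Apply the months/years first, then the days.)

Subtracting 11 months and 56 days from December 22, 1910: first the month/year part, then the days.
month 12 − 11 = 1 → January 1910.
Day 22 is valid in January, giving January 22, 1910.
Now subtract 56 days from January 22, 1910.
Going back 22 days from January 22, 1910 reaches the end of the previous month; 56 − 22 = 34 left.
December 1909 has 31 days: 34 − 31 = 3 left.
November 1909 has 30 days; 30 − 3 = 27 → November 27, 1909.

November 27, 1909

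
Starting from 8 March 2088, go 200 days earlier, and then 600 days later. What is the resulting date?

April 12, 2089

Subtracting 200 days from March 8, 2088:
Going back 8 days from March 8, 2088 reaches the end of the previous month; 200 − 8 = 192 left.
February 2088 has 29 days (2088 is a leap year): 192 − 29 = 163 left.
January 2088 has 31 days: 163 − 31 = 132 left.
December 2087 has 31 days: 132 − 31 = 101 left.
November 2087 has 30 days: 101 − 30 = 71 left.
October 2087 has 31 days: 71 − 31 = 40 left.
September 2087 has 30 days: 40 − 30 = 10 left.
August 2087 has 31 days; 31 − 10 = 21 → August 21, 2087.
Adding 600 days from August 21, 2087:
August has 31 days, so 31 − 21 = 10 days remain after August 21, 2087; 600 − 10 = 590 left.
September 2087 has 30 days: 590 − 30 = 560 left.
October 2087 has 31 days: 560 − 31 = 529 left.
November 2087 has 30 days: 529 − 30 = 499 left.
December 2087 has 31 days: 499 − 31 = 468 left.
January 2088 has 31 days: 468 − 31 = 437 left.
February 2088 has 29 days (2088 is a leap year): 437 − 29 = 408 left.
March 2088 has 31 days: 408 − 31 = 377 left.
April 2088 has 30 days: 377 − 30 = 347 left.
May 2088 has 31 days: 347 − 31 = 316 left.
June 2088 has 30 days: 316 − 30 = 286 left.
July 2088 has 31 days: 286 − 31 = 255 left.
August 2088 has 31 days: 255 − 31 = 224 left.
September 2088 has 30 days: 224 − 30 = 194 left.
October 2088 has 31 days: 194 − 31 = 163 left.
November 2088 has 30 days: 163 − 30 = 133 left.
December 2088 has 31 days: 133 − 31 = 102 left.
January 2089 has 31 days: 102 − 31 = 71 left.
February 2089 has 28 days (2089 is not a leap year): 71 − 28 = 43 left.
March 2089 has 31 days: 43 − 31 = 12 left.
12 days into April 2089 → April 12, 2089.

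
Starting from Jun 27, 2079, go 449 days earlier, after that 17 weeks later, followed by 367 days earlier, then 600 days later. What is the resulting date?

Counting back 449 days from June 27, 2079:
Going back 27 days from June 27, 2079 reaches the end of the previous month; 449 − 27 = 422 left.
May 2079 has 31 days: 422 − 31 = 391 left.
April 2079 has 30 days: 391 − 30 = 361 left.
March 2079 has 31 days: 361 − 31 = 330 left.
February 2079 has 28 days (2079 is not a leap year): 330 − 28 = 302 left.
January 2079 has 31 days: 302 − 31 = 271 left.
December 2078 has 31 days: 271 − 31 = 240 left.
November 2078 has 30 days: 240 − 30 = 210 left.
October 2078 has 31 days: 210 − 31 = 179 left.
September 2078 has 30 days: 179 − 30 = 149 left.
August 2078 has 31 days: 149 − 31 = 118 left.
July 2078 has 31 days: 118 − 31 = 87 left.
June 2078 has 30 days: 87 − 30 = 57 left.
May 2078 has 31 days: 57 − 31 = 26 left.
April 2078 has 30 days; 30 − 26 = 4 → April 4, 2078.
Counting forward 17 weeks (= 119 days) from April 4, 2078:
April has 30 days, so 30 − 4 = 26 days remain after April 4, 2078; 119 − 26 = 93 left.
May 2078 has 31 days: 93 − 31 = 62 left.
June 2078 has 30 days: 62 − 30 = 32 left.
July 2078 has 31 days: 32 − 31 = 1 left.
1 day into August 2078 → August 1, 2078.
Going back 367 days from August 1, 2078:
Going back 1 day from August 1, 2078 reaches the end of the previous month; 367 − 1 = 366 left.
July 2078 has 31 days: 366 − 31 = 335 left.
June 2078 has 30 days: 335 − 30 = 305 left.
May 2078 has 31 days: 305 − 31 = 274 left.
April 2078 has 30 days: 274 − 30 = 244 left.
March 2078 has 31 days: 244 − 31 = 213 left.
February 2078 has 28 days (2078 is not a leap year): 213 − 28 = 185 left.
January 2078 has 31 days: 185 − 31 = 154 left.
December 2077 has 31 days: 154 − 31 = 123 left.
November 2077 has 30 days: 123 − 30 = 93 left.
October 2077 has 31 days: 93 − 31 = 62 left.
September 2077 has 30 days: 62 − 30 = 32 left.
August 2077 has 31 days: 32 − 31 = 1 left.
July 2077 has 31 days; 31 − 1 = 30 → July 30, 2077.
Adding 600 days from July 30, 2077:
July has 31 days, so 31 − 30 = 1 day remains after July 30, 2077; 600 − 1 = 599 left.
August 2077 has 31 days: 599 − 31 = 568 left.
September 2077 has 30 days: 568 − 30 = 538 left.
October 2077 has 31 days: 538 − 31 = 507 left.
November 2077 has 30 days: 507 − 30 = 477 left.
December 2077 has 31 days: 477 − 31 = 446 left.
January 2078 has 31 days: 446 − 31 = 415 left.
February 2078 has 28 days (2078 is not a leap year): 415 − 28 = 387 left.
March 2078 has 31 days: 387 − 31 = 356 left.
April 2078 has 30 days: 356 − 30 = 326 left.
May 2078 has 31 days: 326 − 31 = 295 left.
June 2078 has 30 days: 295 − 30 = 265 left.
July 2078 has 31 days: 265 − 31 = 234 left.
August 2078 has 31 days: 234 − 31 = 203 left.
September 2078 has 30 days: 203 − 30 = 173 left.
October 2078 has 31 days: 173 − 31 = 142 left.
November 2078 has 30 days: 142 − 30 = 112 left.
December 2078 has 31 days: 112 − 31 = 81 left.
January 2079 has 31 days: 81 − 31 = 50 left.
February 2079 has 28 days (2079 is not a leap year): 50 − 28 = 22 left.
22 days into March 2079 → March 22, 2079.

March 22, 2079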